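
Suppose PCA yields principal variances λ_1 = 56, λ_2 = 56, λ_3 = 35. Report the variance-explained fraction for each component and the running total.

Step 1 — total variance = trace(Sigma) = Σ λ_i = 56 + 56 + 35 = 147.

Step 2 — fraction explained by component i = λ_i / Σ λ:
  PC1: 56/147 = 0.381
  PC2: 56/147 = 0.381
  PC3: 35/147 = 0.2381

Step 3 — cumulative fraction after k components = (λ_1 + ... + λ_k) / Σ λ:
  k = 1: 56/147 = 0.381
  k = 2: (56 + 56)/147 = 112/147 = 0.7619
  k = 3: (56 + 56 + 35)/147 = 147/147 = 1

Summary (fraction, with percent):

explained: PC1 0.381 (38.1%), PC2 0.381 (38.1%), PC3 0.2381 (23.81%);  cumulative: 0.381, 0.7619, 1


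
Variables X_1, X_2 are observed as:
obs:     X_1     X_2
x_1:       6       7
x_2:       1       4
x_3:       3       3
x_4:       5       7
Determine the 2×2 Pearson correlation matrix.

Step 1 — column means:
  mean(X_1) = (6 + 1 + 3 + 5) / 4 = 15/4 = 3.75
  mean(X_2) = (7 + 4 + 3 + 7) / 4 = 21/4 = 5.25

Step 2 — sample variances and covariances s[i,j] = (1/(n-1)) · Σ_k (x_{k,i} - mean_i) · (x_{k,j} - mean_j), with n-1 = 3:
  s[X_1,X_1] = ((2.25)·(2.25) + (-2.75)·(-2.75) + (-0.75)·(-0.75) + (1.25)·(1.25)) / 3 = 14.75/3 = 4.9167
  s[X_1,X_2] = ((2.25)·(1.75) + (-2.75)·(-1.25) + (-0.75)·(-2.25) + (1.25)·(1.75)) / 3 = 11.25/3 = 3.75
  s[X_2,X_2] = ((1.75)·(1.75) + (-1.25)·(-1.25) + (-2.25)·(-2.25) + (1.75)·(1.75)) / 3 = 12.75/3 = 4.25
  Sample standard deviations s_i = √(s[i,i]):
  s(X_1) = √(4.9167) = 2.2174
  s(X_2) = √(4.25) = 2.0616

Step 3 — r_{ij} = s_{ij} / (s_i · s_j):
  r[X_1,X_1] = 1 (diagonal).
  r[X_1,X_2] = 3.75 / (2.2174 · 2.0616) = 3.75 / 4.5712 = 0.8204
  r[X_2,X_2] = 1 (diagonal).

R is symmetric with unit diagonal. Assembling:

R = [[1, 0.8204],
 [0.8204, 1]]


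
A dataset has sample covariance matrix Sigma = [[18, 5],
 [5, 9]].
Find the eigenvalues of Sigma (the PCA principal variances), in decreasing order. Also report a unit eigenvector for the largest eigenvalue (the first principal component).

Step 1 — characteristic polynomial of 2×2 Sigma:
  det(Sigma - λI) = λ² - trace · λ + det = 0.
  trace = 18 + 9 = 27, det = 18·9 - (5)² = 137.
Step 2 — discriminant:
  Δ = trace² - 4·det = 729 - 548 = 181.
Step 3 — eigenvalues:
  λ = (trace ± √Δ)/2 = (27 ± 13.4536)/2,
  λ_1 = 20.2268,  λ_2 = 6.7732.

Step 4 — unit eigenvector for λ_1: solve (Sigma - λ_1 I)v = 0. First row:
  (18 - 20.2268)·v_x + (5)·v_y = 0, i.e. (-2.2268)·v_x + (5)·v_y = 0,
  so v ∝ (b, λ_1 - a) = (5, 2.2268) = u.
  ||u|| = √((5)² + (2.2268)²) = √(29.9587) ≈ 5.4735,
  v_1 = u/||u|| ≈ (0.9135, 0.4068) (||v_1|| = 1).

λ_1 = 20.2268,  λ_2 = 6.7732;  v_1 ≈ (0.9135, 0.4068)


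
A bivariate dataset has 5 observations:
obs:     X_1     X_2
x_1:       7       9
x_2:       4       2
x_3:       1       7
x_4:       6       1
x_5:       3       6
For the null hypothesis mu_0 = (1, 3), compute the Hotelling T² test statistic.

Step 1 — sample mean vector:
  mean(X_1) = (7 + 4 + 1 + 6 + 3) / 5 = 21/5 = 4.2
  mean(X_2) = (9 + 2 + 7 + 1 + 6) / 5 = 25/5 = 5
  x̄ = (4.2, 5),  deviation x̄ - mu_0 = (4.2, 5) - (1, 3) = (3.2, 2).

Step 2 — sample covariance matrix, S[i,j] = (1/(n-1)) · Σ_k (x_{k,i} - mean_i) · (x_{k,j} - mean_j), divisor n-1 = 4:
  S[X_1,X_1] = ((2.8)·(2.8) + (-0.2)·(-0.2) + (-3.2)·(-3.2) + (1.8)·(1.8) + (-1.2)·(-1.2)) / 4 = 22.8/4 = 5.7
  S[X_1,X_2] = ((2.8)·(4) + (-0.2)·(-3) + (-3.2)·(2) + (1.8)·(-4) + (-1.2)·(1)) / 4 = -3/4 = -0.75
  S[X_2,X_2] = ((4)·(4) + (-3)·(-3) + (2)·(2) + (-4)·(-4) + (1)·(1)) / 4 = 46/4 = 11.5
  S = [[5.7, -0.75],
 [-0.75, 11.5]].

Step 3 — invert S. det(S) = 5.7·11.5 - (-0.75)² = 64.9875.
  S^{-1} = (1/det) · [[d, -b], [-b, a]] = [[0.177, 0.0115],
 [0.0115, 0.0877]].

Step 4 — quadratic form (x̄ - mu_0)^T · S^{-1} · (x̄ - mu_0):
  S^{-1} · (x̄ - mu_0) = (0.5893, 0.2123),
  (x̄ - mu_0)^T · [...] = (3.2)·(0.5893) + (2)·(0.2123) = 2.3106.

Step 5 — scale by n: T² = 5 · 2.3106 = 11.553.

T² ≈ 11.553


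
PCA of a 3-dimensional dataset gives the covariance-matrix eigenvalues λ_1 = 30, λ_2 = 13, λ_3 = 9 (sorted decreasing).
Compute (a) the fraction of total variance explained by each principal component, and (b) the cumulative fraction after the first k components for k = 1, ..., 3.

Step 1 — total variance = trace(Sigma) = Σ λ_i = 30 + 13 + 9 = 52.

Step 2 — fraction explained by component i = λ_i / Σ λ:
  PC1: 30/52 = 0.5769
  PC2: 13/52 = 0.25
  PC3: 9/52 = 0.1731

Step 3 — cumulative fraction after k components = (λ_1 + ... + λ_k) / Σ λ:
  k = 1: 30/52 = 0.5769
  k = 2: (30 + 13)/52 = 43/52 = 0.8269
  k = 3: (30 + 13 + 9)/52 = 52/52 = 1

Summary (fraction, with percent):

explained: PC1 0.5769 (57.69%), PC2 0.25 (25%), PC3 0.1731 (17.31%);  cumulative: 0.5769, 0.8269, 1


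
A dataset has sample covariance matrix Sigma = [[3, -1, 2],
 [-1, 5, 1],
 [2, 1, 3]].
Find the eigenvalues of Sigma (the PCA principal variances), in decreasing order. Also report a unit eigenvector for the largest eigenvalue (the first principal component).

Step 1 — characteristic polynomial p(λ) = det(λI - Sigma) = λ³ - tr·λ² + c_1·λ - det, where tr = trace, c_1 = sum of the principal 2×2 minors, det = det(Sigma):
  tr = 3 + 5 + 3 = 11,
  c_1 = (3·5 - (-1)²) + (3·3 - (2)²) + (5·3 - (1)²) = 14 + 5 + 14 = 33,
  det = 3·(5·3 - (1)²) - (-1)·((-1)·3 - (1)·(2)) + (2)·((-1)·(1) - 5·(2)) = 3·(14) - (-1)·(-5) + (2)·(-11) = 15.
  So p(λ) = λ³ - 11λ² + 33λ - 15.
Step 2 — look for an integer root (rational root theorem: any rational root is an integer divisor of 15). Testing λ = 5:
  p(5) = 125 - 275 + 165 - 15 = 0  ✓
  Dividing out (λ - 5): p(λ) = (λ - 5)(λ² - 6λ + 3).
Step 3 — remaining eigenvalues from the quadratic λ² - 6λ + 3 = 0:
  Δ = 6² - 4·3 = 36 - 12 = 24,  λ = (6 ± √24)/2 = (6 ± 4.899)/2 ≈ 5.4495 or 0.5505.
  Sorted: λ_1 = 5.4495,  λ_2 = 5,  λ_3 = 0.5505  (check: sum = 11 = tr ✓).

Step 4 — unit eigenvector for λ_1 ≈ 5.4495: v spans the null space of (Sigma - λ_1 I), whose rows are
  r_1 = (-2.4495, -1, 2),  r_2 = (-1, -0.4495, 1),  r_3 = (2, 1, -2.4495).
  v is orthogonal to every row, so take v ∝ r_1 × r_2 = ((-1)·(1) - (2)·(-0.4495), (2)·(-1) - (-2.4495)·(1), (-2.4495)·(-0.4495) - (-1)·(-1)) ≈ (-0.101, 0.4495, 0.101).
  Rescale (multiply by -1 so the first nonzero entry is positive): u = (0.101, -0.4495, -0.101).
  ||u|| = √((0.101)² + (-0.4495)² + (-0.101)²) = √(0.2225) ≈ 0.4716,  v_1 = u/||u|| ≈ (0.2142, -0.953, -0.2142) (||v_1|| = 1).

λ_1 = 5.4495,  λ_2 = 5,  λ_3 = 0.5505;  v_1 ≈ (0.2142, -0.953, -0.2142)


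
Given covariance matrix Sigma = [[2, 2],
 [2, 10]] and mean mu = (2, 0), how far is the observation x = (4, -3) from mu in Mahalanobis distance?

Step 1 — centre the observation: (x - mu) = (2, -3).

Step 2 — invert Sigma. det(Sigma) = 2·10 - (2)² = 16.
  Sigma^{-1} = (1/det) · [[d, -b], [-b, a]] = [[0.625, -0.125],
 [-0.125, 0.125]].

Step 3 — form the quadratic (x - mu)^T · Sigma^{-1} · (x - mu):
  Sigma^{-1} · (x - mu) = (1.625, -0.625).
  (x - mu)^T · [Sigma^{-1} · (x - mu)] = (2)·(1.625) + (-3)·(-0.625) = 5.125.

Step 4 — take square root: d = √(5.125) ≈ 2.2638.

d(x, mu) = √(5.125) ≈ 2.2638


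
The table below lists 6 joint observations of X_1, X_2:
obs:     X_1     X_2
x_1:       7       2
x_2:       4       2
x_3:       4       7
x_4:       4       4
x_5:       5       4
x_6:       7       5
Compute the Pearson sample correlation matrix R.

Step 1 — column means:
  mean(X_1) = (7 + 4 + 4 + 4 + 5 + 7) / 6 = 31/6 = 5.1667
  mean(X_2) = (2 + 2 + 7 + 4 + 4 + 5) / 6 = 24/6 = 4

Step 2 — sample variances and covariances s[i,j] = (1/(n-1)) · Σ_k (x_{k,i} - mean_i) · (x_{k,j} - mean_j), with n-1 = 5:
  s[X_1,X_1] = ((1.8333)·(1.8333) + (-1.1667)·(-1.1667) + (-1.1667)·(-1.1667) + (-1.1667)·(-1.1667) + (-0.1667)·(-0.1667) + (1.8333)·(1.8333)) / 5 = 10.8333/5 = 2.1667
  s[X_1,X_2] = ((1.8333)·(-2) + (-1.1667)·(-2) + (-1.1667)·(3) + (-1.1667)·(0) + (-0.1667)·(0) + (1.8333)·(1)) / 5 = -3/5 = -0.6
  s[X_2,X_2] = ((-2)·(-2) + (-2)·(-2) + (3)·(3) + (0)·(0) + (0)·(0) + (1)·(1)) / 5 = 18/5 = 3.6
  Sample standard deviations s_i = √(s[i,i]):
  s(X_1) = √(2.1667) = 1.472
  s(X_2) = √(3.6) = 1.8974

Step 3 — r_{ij} = s_{ij} / (s_i · s_j):
  r[X_1,X_1] = 1 (diagonal).
  r[X_1,X_2] = -0.6 / (1.472 · 1.8974) = -0.6 / 2.7928 = -0.2148
  r[X_2,X_2] = 1 (diagonal).

R is symmetric with unit diagonal. Assembling:

R = [[1, -0.2148],
 [-0.2148, 1]]


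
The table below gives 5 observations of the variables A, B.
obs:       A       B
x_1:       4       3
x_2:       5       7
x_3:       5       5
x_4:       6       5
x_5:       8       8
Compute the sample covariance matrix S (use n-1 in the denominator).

Step 1 — column means:
  mean(A) = (4 + 5 + 5 + 6 + 8) / 5 = 28/5 = 5.6
  mean(B) = (3 + 7 + 5 + 5 + 8) / 5 = 28/5 = 5.6

Step 2 — sample covariance S[i,j] = (1/(n-1)) · Σ_k (x_{k,i} - mean_i) · (x_{k,j} - mean_j), with n-1 = 4.
  S[A,A] = ((-1.6)·(-1.6) + (-0.6)·(-0.6) + (-0.6)·(-0.6) + (0.4)·(0.4) + (2.4)·(2.4)) / 4 = 9.2/4 = 2.3
  S[A,B] = ((-1.6)·(-2.6) + (-0.6)·(1.4) + (-0.6)·(-0.6) + (0.4)·(-0.6) + (2.4)·(2.4)) / 4 = 9.2/4 = 2.3
  S[B,B] = ((-2.6)·(-2.6) + (1.4)·(1.4) + (-0.6)·(-0.6) + (-0.6)·(-0.6) + (2.4)·(2.4)) / 4 = 15.2/4 = 3.8

S is symmetric (S[j,i] = S[i,j]). Assembling:

S = [[2.3, 2.3],
 [2.3, 3.8]]


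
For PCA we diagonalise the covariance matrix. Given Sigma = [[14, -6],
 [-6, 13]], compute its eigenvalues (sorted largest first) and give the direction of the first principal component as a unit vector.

Step 1 — characteristic polynomial of 2×2 Sigma:
  det(Sigma - λI) = λ² - trace · λ + det = 0.
  trace = 14 + 13 = 27, det = 14·13 - (-6)² = 146.
Step 2 — discriminant:
  Δ = trace² - 4·det = 729 - 584 = 145.
Step 3 — eigenvalues:
  λ = (trace ± √Δ)/2 = (27 ± 12.0416)/2,
  λ_1 = 19.5208,  λ_2 = 7.4792.

Step 4 — unit eigenvector for λ_1: solve (Sigma - λ_1 I)v = 0. First row:
  (14 - 19.5208)·v_x + (-6)·v_y = 0, i.e. (-5.5208)·v_x + (-6)·v_y = 0,
  so v ∝ (b, λ_1 - a) = (-6, 5.5208); multiply by -1 so the first entry is positive: u = (6, -5.5208).
  ||u|| = √((6)² + (-5.5208)²) = √(66.4792) ≈ 8.1535,
  v_1 = u/||u|| ≈ (0.7359, -0.6771) (||v_1|| = 1).

λ_1 = 19.5208,  λ_2 = 7.4792;  v_1 ≈ (0.7359, -0.6771)


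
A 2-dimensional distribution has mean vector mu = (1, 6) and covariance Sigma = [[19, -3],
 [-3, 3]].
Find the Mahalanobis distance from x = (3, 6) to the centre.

Step 1 — centre the observation: (x - mu) = (2, 0).

Step 2 — invert Sigma. det(Sigma) = 19·3 - (-3)² = 48.
  Sigma^{-1} = (1/det) · [[d, -b], [-b, a]] = [[0.0625, 0.0625],
 [0.0625, 0.3958]].

Step 3 — form the quadratic (x - mu)^T · Sigma^{-1} · (x - mu):
  Sigma^{-1} · (x - mu) = (0.125, 0.125).
  (x - mu)^T · [Sigma^{-1} · (x - mu)] = (2)·(0.125) + (0)·(0.125) = 0.25.

Step 4 — take square root: d = √(0.25) ≈ 0.5.

d(x, mu) = √(0.25) ≈ 0.5


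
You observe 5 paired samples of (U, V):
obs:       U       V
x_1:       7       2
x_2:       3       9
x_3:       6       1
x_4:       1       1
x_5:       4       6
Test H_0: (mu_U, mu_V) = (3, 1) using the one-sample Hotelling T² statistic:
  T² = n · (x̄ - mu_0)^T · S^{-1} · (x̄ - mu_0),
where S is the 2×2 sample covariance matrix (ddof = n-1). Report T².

Step 1 — sample mean vector:
  mean(U) = (7 + 3 + 6 + 1 + 4) / 5 = 21/5 = 4.2
  mean(V) = (2 + 9 + 1 + 1 + 6) / 5 = 19/5 = 3.8
  x̄ = (4.2, 3.8),  deviation x̄ - mu_0 = (4.2, 3.8) - (3, 1) = (1.2, 2.8).

Step 2 — sample covariance matrix, S[i,j] = (1/(n-1)) · Σ_k (x_{k,i} - mean_i) · (x_{k,j} - mean_j), divisor n-1 = 4:
  S[U,U] = ((2.8)·(2.8) + (-1.2)·(-1.2) + (1.8)·(1.8) + (-3.2)·(-3.2) + (-0.2)·(-0.2)) / 4 = 22.8/4 = 5.7
  S[U,V] = ((2.8)·(-1.8) + (-1.2)·(5.2) + (1.8)·(-2.8) + (-3.2)·(-2.8) + (-0.2)·(2.2)) / 4 = -7.8/4 = -1.95
  S[V,V] = ((-1.8)·(-1.8) + (5.2)·(5.2) + (-2.8)·(-2.8) + (-2.8)·(-2.8) + (2.2)·(2.2)) / 4 = 50.8/4 = 12.7
  S = [[5.7, -1.95],
 [-1.95, 12.7]].

Step 3 — invert S. det(S) = 5.7·12.7 - (-1.95)² = 68.5875.
  S^{-1} = (1/det) · [[d, -b], [-b, a]] = [[0.1852, 0.0284],
 [0.0284, 0.0831]].

Step 4 — quadratic form (x̄ - mu_0)^T · S^{-1} · (x̄ - mu_0):
  S^{-1} · (x̄ - mu_0) = (0.3018, 0.2668),
  (x̄ - mu_0)^T · [...] = (1.2)·(0.3018) + (2.8)·(0.2668) = 1.1092.

Step 5 — scale by n: T² = 5 · 1.1092 = 5.5462.

T² ≈ 5.5462


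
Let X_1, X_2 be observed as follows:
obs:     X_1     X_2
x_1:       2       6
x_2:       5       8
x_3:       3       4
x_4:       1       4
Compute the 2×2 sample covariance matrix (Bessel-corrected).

Step 1 — column means:
  mean(X_1) = (2 + 5 + 3 + 1) / 4 = 11/4 = 2.75
  mean(X_2) = (6 + 8 + 4 + 4) / 4 = 22/4 = 5.5

Step 2 — sample covariance S[i,j] = (1/(n-1)) · Σ_k (x_{k,i} - mean_i) · (x_{k,j} - mean_j), with n-1 = 3.
  S[X_1,X_1] = ((-0.75)·(-0.75) + (2.25)·(2.25) + (0.25)·(0.25) + (-1.75)·(-1.75)) / 3 = 8.75/3 = 2.9167
  S[X_1,X_2] = ((-0.75)·(0.5) + (2.25)·(2.5) + (0.25)·(-1.5) + (-1.75)·(-1.5)) / 3 = 7.5/3 = 2.5
  S[X_2,X_2] = ((0.5)·(0.5) + (2.5)·(2.5) + (-1.5)·(-1.5) + (-1.5)·(-1.5)) / 3 = 11/3 = 3.6667

S is symmetric (S[j,i] = S[i,j]). Assembling:

S = [[2.9167, 2.5],
 [2.5, 3.6667]]


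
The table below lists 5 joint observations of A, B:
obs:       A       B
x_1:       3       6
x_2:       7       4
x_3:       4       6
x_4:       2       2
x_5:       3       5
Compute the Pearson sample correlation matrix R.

Step 1 — column means:
  mean(A) = (3 + 7 + 4 + 2 + 3) / 5 = 19/5 = 3.8
  mean(B) = (6 + 4 + 6 + 2 + 5) / 5 = 23/5 = 4.6

Step 2 — sample variances and covariances s[i,j] = (1/(n-1)) · Σ_k (x_{k,i} - mean_i) · (x_{k,j} - mean_j), with n-1 = 4:
  s[A,A] = ((-0.8)·(-0.8) + (3.2)·(3.2) + (0.2)·(0.2) + (-1.8)·(-1.8) + (-0.8)·(-0.8)) / 4 = 14.8/4 = 3.7
  s[A,B] = ((-0.8)·(1.4) + (3.2)·(-0.6) + (0.2)·(1.4) + (-1.8)·(-2.6) + (-0.8)·(0.4)) / 4 = 1.6/4 = 0.4
  s[B,B] = ((1.4)·(1.4) + (-0.6)·(-0.6) + (1.4)·(1.4) + (-2.6)·(-2.6) + (0.4)·(0.4)) / 4 = 11.2/4 = 2.8
  Sample standard deviations s_i = √(s[i,i]):
  s(A) = √(3.7) = 1.9235
  s(B) = √(2.8) = 1.6733

Step 3 — r_{ij} = s_{ij} / (s_i · s_j):
  r[A,A] = 1 (diagonal).
  r[A,B] = 0.4 / (1.9235 · 1.6733) = 0.4 / 3.2187 = 0.1243
  r[B,B] = 1 (diagonal).

R is symmetric with unit diagonal. Assembling:

R = [[1, 0.1243],
 [0.1243, 1]]


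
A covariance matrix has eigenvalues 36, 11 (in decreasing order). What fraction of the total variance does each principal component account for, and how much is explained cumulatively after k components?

Step 1 — total variance = trace(Sigma) = Σ λ_i = 36 + 11 = 47.

Step 2 — fraction explained by component i = λ_i / Σ λ:
  PC1: 36/47 = 0.766
  PC2: 11/47 = 0.234

Step 3 — cumulative fraction after k components = (λ_1 + ... + λ_k) / Σ λ:
  k = 1: 36/47 = 0.766
  k = 2: (36 + 11)/47 = 47/47 = 1

Summary (fraction, with percent):

explained: PC1 0.766 (76.6%), PC2 0.234 (23.4%);  cumulative: 0.766, 1


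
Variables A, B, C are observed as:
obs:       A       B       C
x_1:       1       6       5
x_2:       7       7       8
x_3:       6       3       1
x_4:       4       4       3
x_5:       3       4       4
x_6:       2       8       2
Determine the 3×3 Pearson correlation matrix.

Step 1 — column means:
  mean(A) = (1 + 7 + 6 + 4 + 3 + 2) / 6 = 23/6 = 3.8333
  mean(B) = (6 + 7 + 3 + 4 + 4 + 8) / 6 = 32/6 = 5.3333
  mean(C) = (5 + 8 + 1 + 3 + 4 + 2) / 6 = 23/6 = 3.8333

Step 2 — sample variances and covariances s[i,j] = (1/(n-1)) · Σ_k (x_{k,i} - mean_i) · (x_{k,j} - mean_j), with n-1 = 5:
  s[A,A] = ((-2.8333)·(-2.8333) + (3.1667)·(3.1667) + (2.1667)·(2.1667) + (0.1667)·(0.1667) + (-0.8333)·(-0.8333) + (-1.8333)·(-1.8333)) / 5 = 26.8333/5 = 5.3667
  s[A,B] = ((-2.8333)·(0.6667) + (3.1667)·(1.6667) + (2.1667)·(-2.3333) + (0.1667)·(-1.3333) + (-0.8333)·(-1.3333) + (-1.8333)·(2.6667)) / 5 = -5.6667/5 = -1.1333
  s[A,C] = ((-2.8333)·(1.1667) + (3.1667)·(4.1667) + (2.1667)·(-2.8333) + (0.1667)·(-0.8333) + (-0.8333)·(0.1667) + (-1.8333)·(-1.8333)) / 5 = 6.8333/5 = 1.3667
  s[B,B] = ((0.6667)·(0.6667) + (1.6667)·(1.6667) + (-2.3333)·(-2.3333) + (-1.3333)·(-1.3333) + (-1.3333)·(-1.3333) + (2.6667)·(2.6667)) / 5 = 19.3333/5 = 3.8667
  s[B,C] = ((0.6667)·(1.1667) + (1.6667)·(4.1667) + (-2.3333)·(-2.8333) + (-1.3333)·(-0.8333) + (-1.3333)·(0.1667) + (2.6667)·(-1.8333)) / 5 = 10.3333/5 = 2.0667
  s[C,C] = ((1.1667)·(1.1667) + (4.1667)·(4.1667) + (-2.8333)·(-2.8333) + (-0.8333)·(-0.8333) + (0.1667)·(0.1667) + (-1.8333)·(-1.8333)) / 5 = 30.8333/5 = 6.1667
  Sample standard deviations s_i = √(s[i,i]):
  s(A) = √(5.3667) = 2.3166
  s(B) = √(3.8667) = 1.9664
  s(C) = √(6.1667) = 2.4833

Step 3 — r_{ij} = s_{ij} / (s_i · s_j):
  r[A,A] = 1 (diagonal).
  r[A,B] = -1.1333 / (2.3166 · 1.9664) = -1.1333 / 4.5553 = -0.2488
  r[A,C] = 1.3667 / (2.3166 · 2.4833) = 1.3667 / 5.7528 = 0.2376
  r[B,B] = 1 (diagonal).
  r[B,C] = 2.0667 / (1.9664 · 2.4833) = 2.0667 / 4.8831 = 0.4232
  r[C,C] = 1 (diagonal).

R is symmetric with unit diagonal. Assembling:

R = [[1, -0.2488, 0.2376],
 [-0.2488, 1, 0.4232],
 [0.2376, 0.4232, 1]]


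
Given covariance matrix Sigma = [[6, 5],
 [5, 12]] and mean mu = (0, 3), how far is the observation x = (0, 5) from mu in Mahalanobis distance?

Step 1 — centre the observation: (x - mu) = (0, 2).

Step 2 — invert Sigma. det(Sigma) = 6·12 - (5)² = 47.
  Sigma^{-1} = (1/det) · [[d, -b], [-b, a]] = [[0.2553, -0.1064],
 [-0.1064, 0.1277]].

Step 3 — form the quadratic (x - mu)^T · Sigma^{-1} · (x - mu):
  Sigma^{-1} · (x - mu) = (-0.2128, 0.2553).
  (x - mu)^T · [Sigma^{-1} · (x - mu)] = (0)·(-0.2128) + (2)·(0.2553) = 0.5106.

Step 4 — take square root: d = √(0.5106) ≈ 0.7146.

d(x, mu) = √(0.5106) ≈ 0.7146


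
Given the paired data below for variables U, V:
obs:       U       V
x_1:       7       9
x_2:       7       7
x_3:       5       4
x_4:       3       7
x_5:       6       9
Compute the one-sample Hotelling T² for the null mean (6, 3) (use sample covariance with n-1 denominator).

Step 1 — sample mean vector:
  mean(U) = (7 + 7 + 5 + 3 + 6) / 5 = 28/5 = 5.6
  mean(V) = (9 + 7 + 4 + 7 + 9) / 5 = 36/5 = 7.2
  x̄ = (5.6, 7.2),  deviation x̄ - mu_0 = (5.6, 7.2) - (6, 3) = (-0.4, 4.2).

Step 2 — sample covariance matrix, S[i,j] = (1/(n-1)) · Σ_k (x_{k,i} - mean_i) · (x_{k,j} - mean_j), divisor n-1 = 4:
  S[U,U] = ((1.4)·(1.4) + (1.4)·(1.4) + (-0.6)·(-0.6) + (-2.6)·(-2.6) + (0.4)·(0.4)) / 4 = 11.2/4 = 2.8
  S[U,V] = ((1.4)·(1.8) + (1.4)·(-0.2) + (-0.6)·(-3.2) + (-2.6)·(-0.2) + (0.4)·(1.8)) / 4 = 5.4/4 = 1.35
  S[V,V] = ((1.8)·(1.8) + (-0.2)·(-0.2) + (-3.2)·(-3.2) + (-0.2)·(-0.2) + (1.8)·(1.8)) / 4 = 16.8/4 = 4.2
  S = [[2.8, 1.35],
 [1.35, 4.2]].

Step 3 — invert S. det(S) = 2.8·4.2 - (1.35)² = 9.9375.
  S^{-1} = (1/det) · [[d, -b], [-b, a]] = [[0.4226, -0.1358],
 [-0.1358, 0.2818]].

Step 4 — quadratic form (x̄ - mu_0)^T · S^{-1} · (x̄ - mu_0):
  S^{-1} · (x̄ - mu_0) = (-0.7396, 1.2377),
  (x̄ - mu_0)^T · [...] = (-0.4)·(-0.7396) + (4.2)·(1.2377) = 5.4943.

Step 5 — scale by n: T² = 5 · 5.4943 = 27.4717.

T² ≈ 27.4717


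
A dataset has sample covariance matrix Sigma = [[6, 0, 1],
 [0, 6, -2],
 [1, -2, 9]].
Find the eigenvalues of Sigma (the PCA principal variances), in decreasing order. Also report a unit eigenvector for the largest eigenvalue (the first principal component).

Step 1 — characteristic polynomial p(λ) = det(λI - Sigma) = λ³ - tr·λ² + c_1·λ - det, where tr = trace, c_1 = sum of the principal 2×2 minors, det = det(Sigma):
  tr = 6 + 6 + 9 = 21,
  c_1 = (6·6 - (0)²) + (6·9 - (1)²) + (6·9 - (-2)²) = 36 + 53 + 50 = 139,
  det = 6·(6·9 - (-2)²) - (0)·((0)·9 - (-2)·(1)) + (1)·((0)·(-2) - 6·(1)) = 6·(50) - (0)·(2) + (1)·(-6) = 294.
  So p(λ) = λ³ - 21λ² + 139λ - 294.
Step 2 — look for an integer root (rational root theorem: any rational root is an integer divisor of 294). Testing λ = 6:
  p(6) = 216 - 756 + 834 - 294 = 0  ✓
  Dividing out (λ - 6): p(λ) = (λ - 6)(λ² - 15λ + 49).
Step 3 — remaining eigenvalues from the quadratic λ² - 15λ + 49 = 0:
  Δ = 15² - 4·49 = 225 - 196 = 29,  λ = (15 ± √29)/2 = (15 ± 5.3852)/2 ≈ 10.1926 or 4.8074.
  Sorted: λ_1 = 10.1926,  λ_2 = 6,  λ_3 = 4.8074  (check: sum = 21 = tr ✓).

Step 4 — unit eigenvector for λ_1 ≈ 10.1926: v spans the null space of (Sigma - λ_1 I), whose rows are
  r_1 = (-4.1926, 0, 1),  r_2 = (0, -4.1926, -2),  r_3 = (1, -2, -1.1926).
  v is orthogonal to every row, so take v ∝ r_1 × r_2 = ((0)·(-2) - (1)·(-4.1926), (1)·(0) - (-4.1926)·(-2), (-4.1926)·(-4.1926) - (0)·(0)) ≈ (4.1926, -8.3852, 17.5777).
  Let u = (4.1926, -8.3852, 17.5777).
  ||u|| = √((4.1926)² + (-8.3852)² + (17.5777)²) = √(396.8659) ≈ 19.9215,  v_1 = u/||u|| ≈ (0.2105, -0.4209, 0.8824) (||v_1|| = 1).

λ_1 = 10.1926,  λ_2 = 6,  λ_3 = 4.8074;  v_1 ≈ (0.2105, -0.4209, 0.8824)


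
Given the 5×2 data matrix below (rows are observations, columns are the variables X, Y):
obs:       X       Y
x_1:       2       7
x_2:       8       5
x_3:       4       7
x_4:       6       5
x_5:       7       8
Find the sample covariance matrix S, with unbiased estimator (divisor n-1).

Step 1 — column means:
  mean(X) = (2 + 8 + 4 + 6 + 7) / 5 = 27/5 = 5.4
  mean(Y) = (7 + 5 + 7 + 5 + 8) / 5 = 32/5 = 6.4

Step 2 — sample covariance S[i,j] = (1/(n-1)) · Σ_k (x_{k,i} - mean_i) · (x_{k,j} - mean_j), with n-1 = 4.
  S[X,X] = ((-3.4)·(-3.4) + (2.6)·(2.6) + (-1.4)·(-1.4) + (0.6)·(0.6) + (1.6)·(1.6)) / 4 = 23.2/4 = 5.8
  S[X,Y] = ((-3.4)·(0.6) + (2.6)·(-1.4) + (-1.4)·(0.6) + (0.6)·(-1.4) + (1.6)·(1.6)) / 4 = -4.8/4 = -1.2
  S[Y,Y] = ((0.6)·(0.6) + (-1.4)·(-1.4) + (0.6)·(0.6) + (-1.4)·(-1.4) + (1.6)·(1.6)) / 4 = 7.2/4 = 1.8

S is symmetric (S[j,i] = S[i,j]). Assembling:

S = [[5.8, -1.2],
 [-1.2, 1.8]]


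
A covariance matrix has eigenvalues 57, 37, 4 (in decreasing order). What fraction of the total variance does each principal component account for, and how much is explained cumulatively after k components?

Step 1 — total variance = trace(Sigma) = Σ λ_i = 57 + 37 + 4 = 98.

Step 2 — fraction explained by component i = λ_i / Σ λ:
  PC1: 57/98 = 0.5816
  PC2: 37/98 = 0.3776
  PC3: 4/98 = 0.0408

Step 3 — cumulative fraction after k components = (λ_1 + ... + λ_k) / Σ λ:
  k = 1: 57/98 = 0.5816
  k = 2: (57 + 37)/98 = 94/98 = 0.9592
  k = 3: (57 + 37 + 4)/98 = 98/98 = 1

Summary (fraction, with percent):

explained: PC1 0.5816 (58.16%), PC2 0.3776 (37.76%), PC3 0.0408 (4.08%);  cumulative: 0.5816, 0.9592, 1


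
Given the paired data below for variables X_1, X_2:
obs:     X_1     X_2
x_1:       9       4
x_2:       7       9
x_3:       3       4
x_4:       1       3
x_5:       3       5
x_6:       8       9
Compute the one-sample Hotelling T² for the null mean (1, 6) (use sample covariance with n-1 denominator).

Step 1 — sample mean vector:
  mean(X_1) = (9 + 7 + 3 + 1 + 3 + 8) / 6 = 31/6 = 5.1667
  mean(X_2) = (4 + 9 + 4 + 3 + 5 + 9) / 6 = 34/6 = 5.6667
  x̄ = (5.1667, 5.6667),  deviation x̄ - mu_0 = (5.1667, 5.6667) - (1, 6) = (4.1667, -0.3333).

Step 2 — sample covariance matrix, S[i,j] = (1/(n-1)) · Σ_k (x_{k,i} - mean_i) · (x_{k,j} - mean_j), divisor n-1 = 5:
  S[X_1,X_1] = ((3.8333)·(3.8333) + (1.8333)·(1.8333) + (-2.1667)·(-2.1667) + (-4.1667)·(-4.1667) + (-2.1667)·(-2.1667) + (2.8333)·(2.8333)) / 5 = 52.8333/5 = 10.5667
  S[X_1,X_2] = ((3.8333)·(-1.6667) + (1.8333)·(3.3333) + (-2.1667)·(-1.6667) + (-4.1667)·(-2.6667) + (-2.1667)·(-0.6667) + (2.8333)·(3.3333)) / 5 = 25.3333/5 = 5.0667
  S[X_2,X_2] = ((-1.6667)·(-1.6667) + (3.3333)·(3.3333) + (-1.6667)·(-1.6667) + (-2.6667)·(-2.6667) + (-0.6667)·(-0.6667) + (3.3333)·(3.3333)) / 5 = 35.3333/5 = 7.0667
  S = [[10.5667, 5.0667],
 [5.0667, 7.0667]].

Step 3 — invert S. det(S) = 10.5667·7.0667 - (5.0667)² = 49.
  S^{-1} = (1/det) · [[d, -b], [-b, a]] = [[0.1442, -0.1034],
 [-0.1034, 0.2156]].

Step 4 — quadratic form (x̄ - mu_0)^T · S^{-1} · (x̄ - mu_0):
  S^{-1} · (x̄ - mu_0) = (0.6354, -0.5027),
  (x̄ - mu_0)^T · [...] = (4.1667)·(0.6354) + (-0.3333)·(-0.5027) = 2.815.

Step 5 — scale by n: T² = 6 · 2.815 = 16.8898.

T² ≈ 16.8898


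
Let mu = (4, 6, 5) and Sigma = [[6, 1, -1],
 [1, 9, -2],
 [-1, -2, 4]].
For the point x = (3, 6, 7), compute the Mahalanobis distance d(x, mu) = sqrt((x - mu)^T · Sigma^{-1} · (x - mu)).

Step 1 — centre the observation: (x - mu) = (-1, 0, 2).

Step 2 — invert Sigma (cofactor / det for 3×3, or solve directly):
  Sigma^{-1} = [[0.1749, -0.0109, 0.0383],
 [-0.0109, 0.1257, 0.0601],
 [0.0383, 0.0601, 0.2896]].

Step 3 — form the quadratic (x - mu)^T · Sigma^{-1} · (x - mu):
  Sigma^{-1} · (x - mu) = (-0.0984, 0.1311, 0.541).
  (x - mu)^T · [Sigma^{-1} · (x - mu)] = (-1)·(-0.0984) + (0)·(0.1311) + (2)·(0.541) = 1.1803.

Step 4 — take square root: d = √(1.1803) ≈ 1.0864.

d(x, mu) = √(1.1803) ≈ 1.0864


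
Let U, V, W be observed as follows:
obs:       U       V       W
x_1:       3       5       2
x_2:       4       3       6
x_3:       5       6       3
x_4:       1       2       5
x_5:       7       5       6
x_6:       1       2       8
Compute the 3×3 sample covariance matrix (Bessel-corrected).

Step 1 — column means:
  mean(U) = (3 + 4 + 5 + 1 + 7 + 1) / 6 = 21/6 = 3.5
  mean(V) = (5 + 3 + 6 + 2 + 5 + 2) / 6 = 23/6 = 3.8333
  mean(W) = (2 + 6 + 3 + 5 + 6 + 8) / 6 = 30/6 = 5

Step 2 — sample covariance S[i,j] = (1/(n-1)) · Σ_k (x_{k,i} - mean_i) · (x_{k,j} - mean_j), with n-1 = 5.
  S[U,U] = ((-0.5)·(-0.5) + (0.5)·(0.5) + (1.5)·(1.5) + (-2.5)·(-2.5) + (3.5)·(3.5) + (-2.5)·(-2.5)) / 5 = 27.5/5 = 5.5
  S[U,V] = ((-0.5)·(1.1667) + (0.5)·(-0.8333) + (1.5)·(2.1667) + (-2.5)·(-1.8333) + (3.5)·(1.1667) + (-2.5)·(-1.8333)) / 5 = 15.5/5 = 3.1
  S[U,W] = ((-0.5)·(-3) + (0.5)·(1) + (1.5)·(-2) + (-2.5)·(0) + (3.5)·(1) + (-2.5)·(3)) / 5 = -5/5 = -1
  S[V,V] = ((1.1667)·(1.1667) + (-0.8333)·(-0.8333) + (2.1667)·(2.1667) + (-1.8333)·(-1.8333) + (1.1667)·(1.1667) + (-1.8333)·(-1.8333)) / 5 = 14.8333/5 = 2.9667
  S[V,W] = ((1.1667)·(-3) + (-0.8333)·(1) + (2.1667)·(-2) + (-1.8333)·(0) + (1.1667)·(1) + (-1.8333)·(3)) / 5 = -13/5 = -2.6
  S[W,W] = ((-3)·(-3) + (1)·(1) + (-2)·(-2) + (0)·(0) + (1)·(1) + (3)·(3)) / 5 = 24/5 = 4.8

S is symmetric (S[j,i] = S[i,j]). Assembling:

S = [[5.5, 3.1, -1],
 [3.1, 2.9667, -2.6],
 [-1, -2.6, 4.8]]


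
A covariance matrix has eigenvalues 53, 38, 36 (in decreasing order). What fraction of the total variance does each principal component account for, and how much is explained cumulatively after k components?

Step 1 — total variance = trace(Sigma) = Σ λ_i = 53 + 38 + 36 = 127.

Step 2 — fraction explained by component i = λ_i / Σ λ:
  PC1: 53/127 = 0.4173
  PC2: 38/127 = 0.2992
  PC3: 36/127 = 0.2835

Step 3 — cumulative fraction after k components = (λ_1 + ... + λ_k) / Σ λ:
  k = 1: 53/127 = 0.4173
  k = 2: (53 + 38)/127 = 91/127 = 0.7165
  k = 3: (53 + 38 + 36)/127 = 127/127 = 1

Summary (fraction, with percent):

explained: PC1 0.4173 (41.73%), PC2 0.2992 (29.92%), PC3 0.2835 (28.35%);  cumulative: 0.4173, 0.7165, 1


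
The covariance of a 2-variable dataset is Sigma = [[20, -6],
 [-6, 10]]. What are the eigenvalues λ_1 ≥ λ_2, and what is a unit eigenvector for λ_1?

Step 1 — characteristic polynomial of 2×2 Sigma:
  det(Sigma - λI) = λ² - trace · λ + det = 0.
  trace = 20 + 10 = 30, det = 20·10 - (-6)² = 164.
Step 2 — discriminant:
  Δ = trace² - 4·det = 900 - 656 = 244.
Step 3 — eigenvalues:
  λ = (trace ± √Δ)/2 = (30 ± 15.6205)/2,
  λ_1 = 22.8102,  λ_2 = 7.1898.

Step 4 — unit eigenvector for λ_1: solve (Sigma - λ_1 I)v = 0. First row:
  (20 - 22.8102)·v_x + (-6)·v_y = 0, i.e. (-2.8102)·v_x + (-6)·v_y = 0,
  so v ∝ (b, λ_1 - a) = (-6, 2.8102); multiply by -1 so the first entry is positive: u = (6, -2.8102).
  ||u|| = √((6)² + (-2.8102)²) = √(43.8975) ≈ 6.6255,
  v_1 = u/||u|| ≈ (0.9056, -0.4242) (||v_1|| = 1).

λ_1 = 22.8102,  λ_2 = 7.1898;  v_1 ≈ (0.9056, -0.4242)


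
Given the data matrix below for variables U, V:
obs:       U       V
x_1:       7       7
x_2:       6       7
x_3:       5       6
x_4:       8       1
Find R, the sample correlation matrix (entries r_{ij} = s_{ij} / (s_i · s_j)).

Step 1 — column means:
  mean(U) = (7 + 6 + 5 + 8) / 4 = 26/4 = 6.5
  mean(V) = (7 + 7 + 6 + 1) / 4 = 21/4 = 5.25

Step 2 — sample variances and covariances s[i,j] = (1/(n-1)) · Σ_k (x_{k,i} - mean_i) · (x_{k,j} - mean_j), with n-1 = 3:
  s[U,U] = ((0.5)·(0.5) + (-0.5)·(-0.5) + (-1.5)·(-1.5) + (1.5)·(1.5)) / 3 = 5/3 = 1.6667
  s[U,V] = ((0.5)·(1.75) + (-0.5)·(1.75) + (-1.5)·(0.75) + (1.5)·(-4.25)) / 3 = -7.5/3 = -2.5
  s[V,V] = ((1.75)·(1.75) + (1.75)·(1.75) + (0.75)·(0.75) + (-4.25)·(-4.25)) / 3 = 24.75/3 = 8.25
  Sample standard deviations s_i = √(s[i,i]):
  s(U) = √(1.6667) = 1.291
  s(V) = √(8.25) = 2.8723

Step 3 — r_{ij} = s_{ij} / (s_i · s_j):
  r[U,U] = 1 (diagonal).
  r[U,V] = -2.5 / (1.291 · 2.8723) = -2.5 / 3.7081 = -0.6742
  r[V,V] = 1 (diagonal).

R is symmetric with unit diagonal. Assembling:

R = [[1, -0.6742],
 [-0.6742, 1]]


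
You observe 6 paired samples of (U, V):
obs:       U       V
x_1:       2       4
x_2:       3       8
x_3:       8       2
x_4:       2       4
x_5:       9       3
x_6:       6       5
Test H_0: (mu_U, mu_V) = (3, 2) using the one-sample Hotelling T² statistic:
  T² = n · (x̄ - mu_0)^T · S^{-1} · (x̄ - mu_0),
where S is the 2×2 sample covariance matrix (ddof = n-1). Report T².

Step 1 — sample mean vector:
  mean(U) = (2 + 3 + 8 + 2 + 9 + 6) / 6 = 30/6 = 5
  mean(V) = (4 + 8 + 2 + 4 + 3 + 5) / 6 = 26/6 = 4.3333
  x̄ = (5, 4.3333),  deviation x̄ - mu_0 = (5, 4.3333) - (3, 2) = (2, 2.3333).

Step 2 — sample covariance matrix, S[i,j] = (1/(n-1)) · Σ_k (x_{k,i} - mean_i) · (x_{k,j} - mean_j), divisor n-1 = 5:
  S[U,U] = ((-3)·(-3) + (-2)·(-2) + (3)·(3) + (-3)·(-3) + (4)·(4) + (1)·(1)) / 5 = 48/5 = 9.6
  S[U,V] = ((-3)·(-0.3333) + (-2)·(3.6667) + (3)·(-2.3333) + (-3)·(-0.3333) + (4)·(-1.3333) + (1)·(0.6667)) / 5 = -17/5 = -3.4
  S[V,V] = ((-0.3333)·(-0.3333) + (3.6667)·(3.6667) + (-2.3333)·(-2.3333) + (-0.3333)·(-0.3333) + (-1.3333)·(-1.3333) + (0.6667)·(0.6667)) / 5 = 21.3333/5 = 4.2667
  S = [[9.6, -3.4],
 [-3.4, 4.2667]].

Step 3 — invert S. det(S) = 9.6·4.2667 - (-3.4)² = 29.4.
  S^{-1} = (1/det) · [[d, -b], [-b, a]] = [[0.1451, 0.1156],
 [0.1156, 0.3265]].

Step 4 — quadratic form (x̄ - mu_0)^T · S^{-1} · (x̄ - mu_0):
  S^{-1} · (x̄ - mu_0) = (0.5601, 0.9932),
  (x̄ - mu_0)^T · [...] = (2)·(0.5601) + (2.3333)·(0.9932) = 3.4376.

Step 5 — scale by n: T² = 6 · 3.4376 = 20.6259.

T² ≈ 20.6259


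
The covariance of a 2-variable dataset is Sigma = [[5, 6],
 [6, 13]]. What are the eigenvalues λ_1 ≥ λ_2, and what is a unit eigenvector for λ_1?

Step 1 — characteristic polynomial of 2×2 Sigma:
  det(Sigma - λI) = λ² - trace · λ + det = 0.
  trace = 5 + 13 = 18, det = 5·13 - (6)² = 29.
Step 2 — discriminant:
  Δ = trace² - 4·det = 324 - 116 = 208.
Step 3 — eigenvalues:
  λ = (trace ± √Δ)/2 = (18 ± 14.4222)/2,
  λ_1 = 16.2111,  λ_2 = 1.7889.

Step 4 — unit eigenvector for λ_1: solve (Sigma - λ_1 I)v = 0. First row:
  (5 - 16.2111)·v_x + (6)·v_y = 0, i.e. (-11.2111)·v_x + (6)·v_y = 0,
  so v ∝ (b, λ_1 - a) = (6, 11.2111) = u.
  ||u|| = √((6)² + (11.2111)²) = √(161.6888) ≈ 12.7157,
  v_1 = u/||u|| ≈ (0.4719, 0.8817) (||v_1|| = 1).

λ_1 = 16.2111,  λ_2 = 1.7889;  v_1 ≈ (0.4719, 0.8817)


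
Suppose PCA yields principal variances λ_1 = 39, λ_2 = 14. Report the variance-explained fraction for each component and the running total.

Step 1 — total variance = trace(Sigma) = Σ λ_i = 39 + 14 = 53.

Step 2 — fraction explained by component i = λ_i / Σ λ:
  PC1: 39/53 = 0.7358
  PC2: 14/53 = 0.2642

Step 3 — cumulative fraction after k components = (λ_1 + ... + λ_k) / Σ λ:
  k = 1: 39/53 = 0.7358
  k = 2: (39 + 14)/53 = 53/53 = 1

Summary (fraction, with percent):

explained: PC1 0.7358 (73.58%), PC2 0.2642 (26.42%);  cumulative: 0.7358, 1


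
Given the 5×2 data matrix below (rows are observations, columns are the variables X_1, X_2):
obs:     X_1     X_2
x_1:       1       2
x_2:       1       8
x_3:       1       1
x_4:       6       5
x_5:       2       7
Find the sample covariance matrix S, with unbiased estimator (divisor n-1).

Step 1 — column means:
  mean(X_1) = (1 + 1 + 1 + 6 + 2) / 5 = 11/5 = 2.2
  mean(X_2) = (2 + 8 + 1 + 5 + 7) / 5 = 23/5 = 4.6

Step 2 — sample covariance S[i,j] = (1/(n-1)) · Σ_k (x_{k,i} - mean_i) · (x_{k,j} - mean_j), with n-1 = 4.
  S[X_1,X_1] = ((-1.2)·(-1.2) + (-1.2)·(-1.2) + (-1.2)·(-1.2) + (3.8)·(3.8) + (-0.2)·(-0.2)) / 4 = 18.8/4 = 4.7
  S[X_1,X_2] = ((-1.2)·(-2.6) + (-1.2)·(3.4) + (-1.2)·(-3.6) + (3.8)·(0.4) + (-0.2)·(2.4)) / 4 = 4.4/4 = 1.1
  S[X_2,X_2] = ((-2.6)·(-2.6) + (3.4)·(3.4) + (-3.6)·(-3.6) + (0.4)·(0.4) + (2.4)·(2.4)) / 4 = 37.2/4 = 9.3

S is symmetric (S[j,i] = S[i,j]). Assembling:

S = [[4.7, 1.1],
 [1.1, 9.3]]


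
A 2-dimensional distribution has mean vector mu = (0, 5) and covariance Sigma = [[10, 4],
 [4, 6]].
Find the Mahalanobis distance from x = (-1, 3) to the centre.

Step 1 — centre the observation: (x - mu) = (-1, -2).

Step 2 — invert Sigma. det(Sigma) = 10·6 - (4)² = 44.
  Sigma^{-1} = (1/det) · [[d, -b], [-b, a]] = [[0.1364, -0.0909],
 [-0.0909, 0.2273]].

Step 3 — form the quadratic (x - mu)^T · Sigma^{-1} · (x - mu):
  Sigma^{-1} · (x - mu) = (0.0455, -0.3636).
  (x - mu)^T · [Sigma^{-1} · (x - mu)] = (-1)·(0.0455) + (-2)·(-0.3636) = 0.6818.

Step 4 — take square root: d = √(0.6818) ≈ 0.8257.

d(x, mu) = √(0.6818) ≈ 0.8257


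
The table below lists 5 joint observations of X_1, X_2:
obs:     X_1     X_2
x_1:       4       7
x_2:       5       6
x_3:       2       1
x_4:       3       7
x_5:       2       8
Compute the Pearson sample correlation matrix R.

Step 1 — column means:
  mean(X_1) = (4 + 5 + 2 + 3 + 2) / 5 = 16/5 = 3.2
  mean(X_2) = (7 + 6 + 1 + 7 + 8) / 5 = 29/5 = 5.8

Step 2 — sample variances and covariances s[i,j] = (1/(n-1)) · Σ_k (x_{k,i} - mean_i) · (x_{k,j} - mean_j), with n-1 = 4:
  s[X_1,X_1] = ((0.8)·(0.8) + (1.8)·(1.8) + (-1.2)·(-1.2) + (-0.2)·(-0.2) + (-1.2)·(-1.2)) / 4 = 6.8/4 = 1.7
  s[X_1,X_2] = ((0.8)·(1.2) + (1.8)·(0.2) + (-1.2)·(-4.8) + (-0.2)·(1.2) + (-1.2)·(2.2)) / 4 = 4.2/4 = 1.05
  s[X_2,X_2] = ((1.2)·(1.2) + (0.2)·(0.2) + (-4.8)·(-4.8) + (1.2)·(1.2) + (2.2)·(2.2)) / 4 = 30.8/4 = 7.7
  Sample standard deviations s_i = √(s[i,i]):
  s(X_1) = √(1.7) = 1.3038
  s(X_2) = √(7.7) = 2.7749

Step 3 — r_{ij} = s_{ij} / (s_i · s_j):
  r[X_1,X_1] = 1 (diagonal).
  r[X_1,X_2] = 1.05 / (1.3038 · 2.7749) = 1.05 / 3.618 = 0.2902
  r[X_2,X_2] = 1 (diagonal).

R is symmetric with unit diagonal. Assembling:

R = [[1, 0.2902],
 [0.2902, 1]]


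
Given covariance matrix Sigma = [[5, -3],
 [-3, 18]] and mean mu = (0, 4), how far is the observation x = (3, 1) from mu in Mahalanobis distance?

Step 1 — centre the observation: (x - mu) = (3, -3).

Step 2 — invert Sigma. det(Sigma) = 5·18 - (-3)² = 81.
  Sigma^{-1} = (1/det) · [[d, -b], [-b, a]] = [[0.2222, 0.037],
 [0.037, 0.0617]].

Step 3 — form the quadratic (x - mu)^T · Sigma^{-1} · (x - mu):
  Sigma^{-1} · (x - mu) = (0.5556, -0.0741).
  (x - mu)^T · [Sigma^{-1} · (x - mu)] = (3)·(0.5556) + (-3)·(-0.0741) = 1.8889.

Step 4 — take square root: d = √(1.8889) ≈ 1.3744.

d(x, mu) = √(1.8889) ≈ 1.3744


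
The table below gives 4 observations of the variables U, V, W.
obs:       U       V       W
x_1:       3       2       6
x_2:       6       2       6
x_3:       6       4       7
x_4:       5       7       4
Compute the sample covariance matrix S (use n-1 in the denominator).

Step 1 — column means:
  mean(U) = (3 + 6 + 6 + 5) / 4 = 20/4 = 5
  mean(V) = (2 + 2 + 4 + 7) / 4 = 15/4 = 3.75
  mean(W) = (6 + 6 + 7 + 4) / 4 = 23/4 = 5.75

Step 2 — sample covariance S[i,j] = (1/(n-1)) · Σ_k (x_{k,i} - mean_i) · (x_{k,j} - mean_j), with n-1 = 3.
  S[U,U] = ((-2)·(-2) + (1)·(1) + (1)·(1) + (0)·(0)) / 3 = 6/3 = 2
  S[U,V] = ((-2)·(-1.75) + (1)·(-1.75) + (1)·(0.25) + (0)·(3.25)) / 3 = 2/3 = 0.6667
  S[U,W] = ((-2)·(0.25) + (1)·(0.25) + (1)·(1.25) + (0)·(-1.75)) / 3 = 1/3 = 0.3333
  S[V,V] = ((-1.75)·(-1.75) + (-1.75)·(-1.75) + (0.25)·(0.25) + (3.25)·(3.25)) / 3 = 16.75/3 = 5.5833
  S[V,W] = ((-1.75)·(0.25) + (-1.75)·(0.25) + (0.25)·(1.25) + (3.25)·(-1.75)) / 3 = -6.25/3 = -2.0833
  S[W,W] = ((0.25)·(0.25) + (0.25)·(0.25) + (1.25)·(1.25) + (-1.75)·(-1.75)) / 3 = 4.75/3 = 1.5833

S is symmetric (S[j,i] = S[i,j]). Assembling:

S = [[2, 0.6667, 0.3333],
 [0.6667, 5.5833, -2.0833],
 [0.3333, -2.0833, 1.5833]]


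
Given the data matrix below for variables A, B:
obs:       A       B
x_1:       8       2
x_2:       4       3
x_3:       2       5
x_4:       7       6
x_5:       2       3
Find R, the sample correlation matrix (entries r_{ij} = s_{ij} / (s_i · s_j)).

Step 1 — column means:
  mean(A) = (8 + 4 + 2 + 7 + 2) / 5 = 23/5 = 4.6
  mean(B) = (2 + 3 + 5 + 6 + 3) / 5 = 19/5 = 3.8

Step 2 — sample variances and covariances s[i,j] = (1/(n-1)) · Σ_k (x_{k,i} - mean_i) · (x_{k,j} - mean_j), with n-1 = 4:
  s[A,A] = ((3.4)·(3.4) + (-0.6)·(-0.6) + (-2.6)·(-2.6) + (2.4)·(2.4) + (-2.6)·(-2.6)) / 4 = 31.2/4 = 7.8
  s[A,B] = ((3.4)·(-1.8) + (-0.6)·(-0.8) + (-2.6)·(1.2) + (2.4)·(2.2) + (-2.6)·(-0.8)) / 4 = -1.4/4 = -0.35
  s[B,B] = ((-1.8)·(-1.8) + (-0.8)·(-0.8) + (1.2)·(1.2) + (2.2)·(2.2) + (-0.8)·(-0.8)) / 4 = 10.8/4 = 2.7
  Sample standard deviations s_i = √(s[i,i]):
  s(A) = √(7.8) = 2.7928
  s(B) = √(2.7) = 1.6432

Step 3 — r_{ij} = s_{ij} / (s_i · s_j):
  r[A,A] = 1 (diagonal).
  r[A,B] = -0.35 / (2.7928 · 1.6432) = -0.35 / 4.5891 = -0.0763
  r[B,B] = 1 (diagonal).

R is symmetric with unit diagonal. Assembling:

R = [[1, -0.0763],
 [-0.0763, 1]]


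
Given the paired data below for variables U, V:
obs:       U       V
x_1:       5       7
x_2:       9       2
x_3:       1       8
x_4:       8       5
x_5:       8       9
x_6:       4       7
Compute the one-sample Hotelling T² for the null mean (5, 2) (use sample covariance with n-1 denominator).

Step 1 — sample mean vector:
  mean(U) = (5 + 9 + 1 + 8 + 8 + 4) / 6 = 35/6 = 5.8333
  mean(V) = (7 + 2 + 8 + 5 + 9 + 7) / 6 = 38/6 = 6.3333
  x̄ = (5.8333, 6.3333),  deviation x̄ - mu_0 = (5.8333, 6.3333) - (5, 2) = (0.8333, 4.3333).

Step 2 — sample covariance matrix, S[i,j] = (1/(n-1)) · Σ_k (x_{k,i} - mean_i) · (x_{k,j} - mean_j), divisor n-1 = 5:
  S[U,U] = ((-0.8333)·(-0.8333) + (3.1667)·(3.1667) + (-4.8333)·(-4.8333) + (2.1667)·(2.1667) + (2.1667)·(2.1667) + (-1.8333)·(-1.8333)) / 5 = 46.8333/5 = 9.3667
  S[U,V] = ((-0.8333)·(0.6667) + (3.1667)·(-4.3333) + (-4.8333)·(1.6667) + (2.1667)·(-1.3333) + (2.1667)·(2.6667) + (-1.8333)·(0.6667)) / 5 = -20.6667/5 = -4.1333
  S[V,V] = ((0.6667)·(0.6667) + (-4.3333)·(-4.3333) + (1.6667)·(1.6667) + (-1.3333)·(-1.3333) + (2.6667)·(2.6667) + (0.6667)·(0.6667)) / 5 = 31.3333/5 = 6.2667
  S = [[9.3667, -4.1333],
 [-4.1333, 6.2667]].

Step 3 — invert S. det(S) = 9.3667·6.2667 - (-4.1333)² = 41.6133.
  S^{-1} = (1/det) · [[d, -b], [-b, a]] = [[0.1506, 0.0993],
 [0.0993, 0.2251]].

Step 4 — quadratic form (x̄ - mu_0)^T · S^{-1} · (x̄ - mu_0):
  S^{-1} · (x̄ - mu_0) = (0.5559, 1.0582),
  (x̄ - mu_0)^T · [...] = (0.8333)·(0.5559) + (4.3333)·(1.0582) = 5.0486.

Step 5 — scale by n: T² = 6 · 5.0486 = 30.2916.

T² ≈ 30.2916


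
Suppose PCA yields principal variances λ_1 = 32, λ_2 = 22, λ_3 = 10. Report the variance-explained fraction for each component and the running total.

Step 1 — total variance = trace(Sigma) = Σ λ_i = 32 + 22 + 10 = 64.

Step 2 — fraction explained by component i = λ_i / Σ λ:
  PC1: 32/64 = 0.5
  PC2: 22/64 = 0.3438
  PC3: 10/64 = 0.1562

Step 3 — cumulative fraction after k components = (λ_1 + ... + λ_k) / Σ λ:
  k = 1: 32/64 = 0.5
  k = 2: (32 + 22)/64 = 54/64 = 0.8438
  k = 3: (32 + 22 + 10)/64 = 64/64 = 1

Summary (fraction, with percent):

explained: PC1 0.5 (50%), PC2 0.3438 (34.38%), PC3 0.1562 (15.62%);  cumulative: 0.5, 0.8438, 1
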